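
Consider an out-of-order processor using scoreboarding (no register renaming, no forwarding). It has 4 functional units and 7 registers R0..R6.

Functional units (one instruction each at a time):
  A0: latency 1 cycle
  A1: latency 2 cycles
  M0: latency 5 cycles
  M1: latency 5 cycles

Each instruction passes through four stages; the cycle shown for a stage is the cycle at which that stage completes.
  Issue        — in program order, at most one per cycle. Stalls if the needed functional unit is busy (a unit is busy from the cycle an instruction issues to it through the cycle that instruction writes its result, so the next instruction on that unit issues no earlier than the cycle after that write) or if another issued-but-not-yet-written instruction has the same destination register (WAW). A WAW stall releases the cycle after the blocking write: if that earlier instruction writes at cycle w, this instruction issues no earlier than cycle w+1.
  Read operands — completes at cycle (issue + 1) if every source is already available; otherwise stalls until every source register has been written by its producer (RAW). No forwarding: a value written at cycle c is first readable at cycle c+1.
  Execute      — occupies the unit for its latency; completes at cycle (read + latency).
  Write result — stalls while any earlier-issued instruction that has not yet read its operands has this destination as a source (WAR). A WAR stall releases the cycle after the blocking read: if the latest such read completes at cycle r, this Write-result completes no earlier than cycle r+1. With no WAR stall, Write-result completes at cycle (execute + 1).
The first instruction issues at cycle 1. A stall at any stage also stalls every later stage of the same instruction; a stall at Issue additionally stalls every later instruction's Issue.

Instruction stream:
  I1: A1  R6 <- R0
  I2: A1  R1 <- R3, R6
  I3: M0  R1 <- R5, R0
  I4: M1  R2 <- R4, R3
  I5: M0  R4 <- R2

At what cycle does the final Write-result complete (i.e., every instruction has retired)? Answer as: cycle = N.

cycle = 26

I1: IS=1 RO=2 EX=4 WR=5
I2: IS=6 RO=7 EX=9 WR=10  [struct: A1 busy until I1 writes@5]
I3: IS=11 RO=12 EX=17 WR=18  [WAW R1: wait I2 write@10]
I4: IS=12 RO=13 EX=18 WR=19
I5: IS=19 RO=20 EX=25 WR=26  [struct: M0 busy until I3 writes@18]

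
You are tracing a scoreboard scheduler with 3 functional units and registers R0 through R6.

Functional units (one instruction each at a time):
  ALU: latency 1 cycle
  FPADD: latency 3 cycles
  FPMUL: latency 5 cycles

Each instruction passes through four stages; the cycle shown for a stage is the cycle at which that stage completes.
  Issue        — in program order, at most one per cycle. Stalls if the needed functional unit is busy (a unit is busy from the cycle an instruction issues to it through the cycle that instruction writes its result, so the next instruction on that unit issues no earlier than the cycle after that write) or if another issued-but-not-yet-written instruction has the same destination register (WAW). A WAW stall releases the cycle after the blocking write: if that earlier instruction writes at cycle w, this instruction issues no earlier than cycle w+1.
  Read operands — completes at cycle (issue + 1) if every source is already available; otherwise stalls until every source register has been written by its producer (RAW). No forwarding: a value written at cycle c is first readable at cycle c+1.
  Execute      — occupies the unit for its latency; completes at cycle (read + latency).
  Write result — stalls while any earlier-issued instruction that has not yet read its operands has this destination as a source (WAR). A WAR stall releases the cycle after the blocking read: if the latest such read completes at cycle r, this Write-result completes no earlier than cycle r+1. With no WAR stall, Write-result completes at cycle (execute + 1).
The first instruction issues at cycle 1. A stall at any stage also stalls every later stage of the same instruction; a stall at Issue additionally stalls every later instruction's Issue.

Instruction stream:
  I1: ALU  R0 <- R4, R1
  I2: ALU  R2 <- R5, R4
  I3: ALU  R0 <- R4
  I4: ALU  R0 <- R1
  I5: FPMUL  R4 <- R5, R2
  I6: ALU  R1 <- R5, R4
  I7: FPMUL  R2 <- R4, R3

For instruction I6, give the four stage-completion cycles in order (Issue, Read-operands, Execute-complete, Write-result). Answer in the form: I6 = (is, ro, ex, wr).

I6 = (17, 22, 23, 24)

  I1 | 1 | 2 | 3 | 4
  I2 | 5 | 6 | 7 | 8   struct: ALU busy until I1 writes@4
  I3 | 9 | 10 | 11 | 12   struct: ALU busy until I2 writes@8
  I4 | 13 | 14 | 15 | 16   struct: ALU busy until I3 writes@12
  I5 | 14 | 15 | 20 | 21
  I6 | 17 | 22 | 23 | 24   struct: ALU busy until I4 writes@16 · RAW R4: wait I5 write@21
  I7 | 22 | 23 | 28 | 29   struct: FPMUL busy until I5 writes@21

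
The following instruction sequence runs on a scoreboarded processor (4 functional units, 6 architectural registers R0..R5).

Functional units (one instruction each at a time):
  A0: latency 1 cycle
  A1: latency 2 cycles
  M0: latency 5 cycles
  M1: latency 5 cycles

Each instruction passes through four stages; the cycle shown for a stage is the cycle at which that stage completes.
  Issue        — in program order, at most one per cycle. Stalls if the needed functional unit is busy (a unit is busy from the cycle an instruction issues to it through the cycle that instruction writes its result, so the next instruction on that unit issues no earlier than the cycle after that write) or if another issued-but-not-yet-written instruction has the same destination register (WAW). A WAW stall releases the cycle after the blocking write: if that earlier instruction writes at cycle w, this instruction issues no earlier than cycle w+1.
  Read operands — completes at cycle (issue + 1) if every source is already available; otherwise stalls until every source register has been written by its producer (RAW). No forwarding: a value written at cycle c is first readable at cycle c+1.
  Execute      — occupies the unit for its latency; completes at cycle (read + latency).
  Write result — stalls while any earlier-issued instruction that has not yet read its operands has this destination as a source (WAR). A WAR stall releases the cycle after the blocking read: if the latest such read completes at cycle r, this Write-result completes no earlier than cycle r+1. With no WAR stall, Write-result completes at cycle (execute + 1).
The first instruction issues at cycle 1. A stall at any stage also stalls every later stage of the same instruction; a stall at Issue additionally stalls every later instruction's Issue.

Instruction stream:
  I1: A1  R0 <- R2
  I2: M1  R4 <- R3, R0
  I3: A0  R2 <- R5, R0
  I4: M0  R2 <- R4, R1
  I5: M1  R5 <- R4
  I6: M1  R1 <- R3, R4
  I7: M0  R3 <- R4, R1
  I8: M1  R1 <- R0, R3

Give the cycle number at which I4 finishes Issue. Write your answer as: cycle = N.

cycle = 9

c1: issue I1 (A1)
c2: I1 read-ops, issue I2 (M1)
c3: issue I3 (A0)
c4: I1 finished on A1
c5: I1→R0
c6: I2 read-ops, I3 read-ops
c7: I3 finished on A0
c8: I3→R2
c9: issue I4 (M0)
c11: I2 finished on M1
c12: I2→R4
c13: I4 read-ops, issue I5 (M1)
c14: I5 read-ops
c18: I4 finished on M0
c19: I4→R2, I5 finished on M1
c20: I5→R5
c21: issue I6 (M1)
c22: I6 read-ops, issue I7 (M0)
c27: I6 finished on M1
c28: I6→R1
c29: I7 read-ops, issue I8 (M1)
c34: I7 finished on M0
c35: I7→R3
c36: I8 read-ops
c41: I8 finished on M1
c42: I8→R1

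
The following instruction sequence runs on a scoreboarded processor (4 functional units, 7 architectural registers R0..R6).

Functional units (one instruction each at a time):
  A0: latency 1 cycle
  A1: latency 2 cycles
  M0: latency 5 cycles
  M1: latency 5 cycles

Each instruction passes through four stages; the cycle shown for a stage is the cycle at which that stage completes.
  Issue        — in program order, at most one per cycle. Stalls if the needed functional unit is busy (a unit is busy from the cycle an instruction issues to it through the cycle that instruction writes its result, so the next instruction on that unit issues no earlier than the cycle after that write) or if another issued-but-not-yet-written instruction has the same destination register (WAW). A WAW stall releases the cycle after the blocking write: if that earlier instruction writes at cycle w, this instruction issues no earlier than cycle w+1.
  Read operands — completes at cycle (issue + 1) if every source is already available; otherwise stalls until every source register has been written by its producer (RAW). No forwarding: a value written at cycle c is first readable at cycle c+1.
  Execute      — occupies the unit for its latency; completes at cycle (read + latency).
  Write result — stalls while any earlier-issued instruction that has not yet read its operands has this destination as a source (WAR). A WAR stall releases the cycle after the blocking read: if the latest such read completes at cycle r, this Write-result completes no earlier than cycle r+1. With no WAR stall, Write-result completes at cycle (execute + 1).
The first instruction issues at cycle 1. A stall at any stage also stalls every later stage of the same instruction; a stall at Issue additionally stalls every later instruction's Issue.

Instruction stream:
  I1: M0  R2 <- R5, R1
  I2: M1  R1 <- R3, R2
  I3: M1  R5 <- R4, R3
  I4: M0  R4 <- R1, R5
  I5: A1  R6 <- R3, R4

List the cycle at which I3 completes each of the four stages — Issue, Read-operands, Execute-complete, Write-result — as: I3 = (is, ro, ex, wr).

c1: I1→M0
c2: I1 RO | I2→M1
c7: I1 EX
c8: I1 WR R2
c9: I2 RO
c14: I2 EX
c15: I2 WR R1
c16: I3→M1
c17: I3 RO | I4→M0
c18: I5→A1
c22: I3 EX
c23: I3 WR R5
c24: I4 RO
c29: I4 EX
c30: I4 WR R4
c31: I5 RO
c33: I5 EX
c34: I5 WR R6

I3 = (16, 17, 22, 23)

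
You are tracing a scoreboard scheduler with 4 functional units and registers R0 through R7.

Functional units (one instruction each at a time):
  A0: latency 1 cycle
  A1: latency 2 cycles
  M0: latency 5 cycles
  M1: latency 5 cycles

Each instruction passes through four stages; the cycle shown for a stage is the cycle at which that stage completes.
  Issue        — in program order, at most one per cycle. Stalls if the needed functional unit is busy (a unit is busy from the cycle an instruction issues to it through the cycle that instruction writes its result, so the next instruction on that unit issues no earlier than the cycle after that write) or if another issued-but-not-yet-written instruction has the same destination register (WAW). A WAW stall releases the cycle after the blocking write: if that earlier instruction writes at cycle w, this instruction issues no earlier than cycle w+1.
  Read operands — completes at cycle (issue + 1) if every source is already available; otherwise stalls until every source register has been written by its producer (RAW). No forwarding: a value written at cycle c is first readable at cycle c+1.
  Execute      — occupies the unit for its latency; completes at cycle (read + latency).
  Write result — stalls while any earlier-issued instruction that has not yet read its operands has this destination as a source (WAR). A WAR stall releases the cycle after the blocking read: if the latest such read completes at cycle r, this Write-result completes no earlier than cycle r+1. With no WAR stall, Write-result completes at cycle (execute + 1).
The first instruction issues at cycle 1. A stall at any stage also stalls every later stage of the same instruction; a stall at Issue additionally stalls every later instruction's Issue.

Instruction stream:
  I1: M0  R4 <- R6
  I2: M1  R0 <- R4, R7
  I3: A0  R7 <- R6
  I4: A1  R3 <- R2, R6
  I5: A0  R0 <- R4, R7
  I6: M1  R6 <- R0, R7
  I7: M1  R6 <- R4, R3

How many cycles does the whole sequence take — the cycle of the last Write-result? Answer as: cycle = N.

cycle = 34

[I1] 1/2/7/8
[I2] 2/9/14/15  (RAW R4: wait I1 write@8)
[I3] 3/4/5/10  (WAR R7: wait I2 read@9)
[I4] 4/5/7/8
[I5] 16/17/18/19  (WAW R0: wait I2 write@15)
[I6] 17/20/25/26  (RAW R0: wait I5 write@19)
[I7] 27/28/33/34  (struct: M1 busy until I6 writes@26)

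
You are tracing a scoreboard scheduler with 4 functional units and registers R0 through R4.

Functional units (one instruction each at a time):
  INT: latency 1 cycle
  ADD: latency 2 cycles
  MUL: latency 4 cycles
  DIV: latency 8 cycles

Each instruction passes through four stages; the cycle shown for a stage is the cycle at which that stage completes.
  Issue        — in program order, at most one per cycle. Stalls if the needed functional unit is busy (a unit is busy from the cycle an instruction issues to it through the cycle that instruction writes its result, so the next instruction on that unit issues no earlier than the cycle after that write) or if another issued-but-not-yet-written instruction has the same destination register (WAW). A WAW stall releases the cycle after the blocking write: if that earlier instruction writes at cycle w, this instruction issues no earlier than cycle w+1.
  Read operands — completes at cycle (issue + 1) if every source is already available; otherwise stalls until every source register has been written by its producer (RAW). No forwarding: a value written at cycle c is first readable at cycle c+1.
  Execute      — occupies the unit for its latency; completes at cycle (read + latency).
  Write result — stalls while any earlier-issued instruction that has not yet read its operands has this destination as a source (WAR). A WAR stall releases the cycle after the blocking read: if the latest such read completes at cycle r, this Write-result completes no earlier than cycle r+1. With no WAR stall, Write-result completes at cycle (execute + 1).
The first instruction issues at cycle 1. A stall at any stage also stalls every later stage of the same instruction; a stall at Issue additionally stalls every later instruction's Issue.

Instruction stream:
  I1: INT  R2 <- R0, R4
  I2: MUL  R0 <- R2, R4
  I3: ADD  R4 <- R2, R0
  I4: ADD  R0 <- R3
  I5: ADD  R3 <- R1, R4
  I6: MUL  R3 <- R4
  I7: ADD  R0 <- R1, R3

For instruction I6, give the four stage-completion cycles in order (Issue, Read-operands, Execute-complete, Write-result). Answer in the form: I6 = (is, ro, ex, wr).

cycle 1: I1 dispatched to INT
cycle 2: I1 operands ready · I2 dispatched to MUL
cycle 3: I1 complete · I3 dispatched to ADD
cycle 4: R2←I1
cycle 5: I2 operands ready
cycle 9: I2 complete
cycle 10: R0←I2
cycle 11: I3 operands ready
cycle 13: I3 complete
cycle 14: R4←I3
cycle 15: I4 dispatched to ADD
cycle 16: I4 operands ready
cycle 18: I4 complete
cycle 19: R0←I4
cycle 20: I5 dispatched to ADD
cycle 21: I5 operands ready
cycle 23: I5 complete
cycle 24: R3←I5
cycle 25: I6 dispatched to MUL
cycle 26: I6 operands ready · I7 dispatched to ADD
cycle 30: I6 complete
cycle 31: R3←I6
cycle 32: I7 operands ready
cycle 34: I7 complete
cycle 35: R0←I7

I6 = (25, 26, 30, 31)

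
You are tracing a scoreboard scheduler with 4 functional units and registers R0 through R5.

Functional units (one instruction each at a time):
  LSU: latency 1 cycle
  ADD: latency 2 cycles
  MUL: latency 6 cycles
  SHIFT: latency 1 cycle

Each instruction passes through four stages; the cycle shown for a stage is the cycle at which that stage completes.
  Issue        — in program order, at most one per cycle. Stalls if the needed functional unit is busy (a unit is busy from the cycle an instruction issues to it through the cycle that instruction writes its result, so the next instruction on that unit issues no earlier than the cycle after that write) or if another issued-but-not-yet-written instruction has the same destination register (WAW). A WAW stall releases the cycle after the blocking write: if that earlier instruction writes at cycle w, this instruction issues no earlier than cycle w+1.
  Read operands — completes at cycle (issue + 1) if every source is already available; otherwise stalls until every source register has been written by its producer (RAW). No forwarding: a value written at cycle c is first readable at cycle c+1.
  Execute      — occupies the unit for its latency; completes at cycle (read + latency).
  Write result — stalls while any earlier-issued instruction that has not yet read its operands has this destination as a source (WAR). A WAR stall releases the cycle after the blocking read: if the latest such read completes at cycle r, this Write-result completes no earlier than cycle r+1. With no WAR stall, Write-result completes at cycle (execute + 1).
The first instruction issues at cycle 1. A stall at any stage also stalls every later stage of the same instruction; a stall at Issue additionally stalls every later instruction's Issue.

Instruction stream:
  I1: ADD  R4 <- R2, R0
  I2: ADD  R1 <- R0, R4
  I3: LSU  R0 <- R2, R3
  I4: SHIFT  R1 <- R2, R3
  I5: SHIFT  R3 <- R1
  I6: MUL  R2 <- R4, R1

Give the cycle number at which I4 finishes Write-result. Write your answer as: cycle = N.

t=1  issue I1 (ADD)
t=2  I1 read-ops
t=4  I1 finished on ADD
t=5  I1→R4
t=6  issue I2 (ADD)
t=7  I2 read-ops; issue I3 (LSU)
t=8  I3 read-ops
t=9  I2 finished on ADD; I3 finished on LSU
t=10  I2→R1; I3→R0
t=11  issue I4 (SHIFT)
t=12  I4 read-ops
t=13  I4 finished on SHIFT
t=14  I4→R1
t=15  issue I5 (SHIFT)
t=16  I5 read-ops; issue I6 (MUL)
t=17  I5 finished on SHIFT; I6 read-ops
t=18  I5→R3
t=23  I6 finished on MUL
t=24  I6→R2

cycle = 14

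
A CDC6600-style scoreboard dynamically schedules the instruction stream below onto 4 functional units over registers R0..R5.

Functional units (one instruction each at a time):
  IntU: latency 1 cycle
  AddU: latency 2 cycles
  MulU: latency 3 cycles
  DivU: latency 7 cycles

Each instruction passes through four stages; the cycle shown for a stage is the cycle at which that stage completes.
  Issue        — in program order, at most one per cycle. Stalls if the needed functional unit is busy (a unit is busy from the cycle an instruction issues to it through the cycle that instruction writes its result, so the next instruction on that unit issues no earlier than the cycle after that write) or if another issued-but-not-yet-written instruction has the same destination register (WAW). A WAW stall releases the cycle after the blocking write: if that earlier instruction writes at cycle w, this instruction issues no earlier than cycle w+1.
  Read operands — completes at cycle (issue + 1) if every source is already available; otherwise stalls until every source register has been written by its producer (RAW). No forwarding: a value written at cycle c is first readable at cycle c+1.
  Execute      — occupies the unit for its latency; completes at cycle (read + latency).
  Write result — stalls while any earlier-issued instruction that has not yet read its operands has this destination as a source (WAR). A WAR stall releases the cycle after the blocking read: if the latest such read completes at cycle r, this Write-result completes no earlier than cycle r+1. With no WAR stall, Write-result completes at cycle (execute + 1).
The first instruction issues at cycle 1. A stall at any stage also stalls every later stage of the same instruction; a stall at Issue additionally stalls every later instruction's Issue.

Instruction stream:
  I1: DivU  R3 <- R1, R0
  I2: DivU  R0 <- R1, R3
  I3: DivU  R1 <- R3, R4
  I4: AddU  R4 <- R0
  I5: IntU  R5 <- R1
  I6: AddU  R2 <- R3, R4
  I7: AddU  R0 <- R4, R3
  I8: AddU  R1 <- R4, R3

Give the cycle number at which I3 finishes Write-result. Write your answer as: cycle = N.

I1  is:1  ro:2  ex:9  wr:10
I2  is:11  ro:12  ex:19  wr:20  — struct: DivU busy until I1 writes@10
I3  is:21  ro:22  ex:29  wr:30  — struct: DivU busy until I2 writes@20
I4  is:22  ro:23  ex:25  wr:26
I5  is:23  ro:31  ex:32  wr:33  — RAW R1: wait I3 write@30
I6  is:27  ro:28  ex:30  wr:31  — struct: AddU busy until I4 writes@26
I7  is:32  ro:33  ex:35  wr:36  — struct: AddU busy until I6 writes@31
I8  is:37  ro:38  ex:40  wr:41  — struct: AddU busy until I7 writes@36

cycle = 30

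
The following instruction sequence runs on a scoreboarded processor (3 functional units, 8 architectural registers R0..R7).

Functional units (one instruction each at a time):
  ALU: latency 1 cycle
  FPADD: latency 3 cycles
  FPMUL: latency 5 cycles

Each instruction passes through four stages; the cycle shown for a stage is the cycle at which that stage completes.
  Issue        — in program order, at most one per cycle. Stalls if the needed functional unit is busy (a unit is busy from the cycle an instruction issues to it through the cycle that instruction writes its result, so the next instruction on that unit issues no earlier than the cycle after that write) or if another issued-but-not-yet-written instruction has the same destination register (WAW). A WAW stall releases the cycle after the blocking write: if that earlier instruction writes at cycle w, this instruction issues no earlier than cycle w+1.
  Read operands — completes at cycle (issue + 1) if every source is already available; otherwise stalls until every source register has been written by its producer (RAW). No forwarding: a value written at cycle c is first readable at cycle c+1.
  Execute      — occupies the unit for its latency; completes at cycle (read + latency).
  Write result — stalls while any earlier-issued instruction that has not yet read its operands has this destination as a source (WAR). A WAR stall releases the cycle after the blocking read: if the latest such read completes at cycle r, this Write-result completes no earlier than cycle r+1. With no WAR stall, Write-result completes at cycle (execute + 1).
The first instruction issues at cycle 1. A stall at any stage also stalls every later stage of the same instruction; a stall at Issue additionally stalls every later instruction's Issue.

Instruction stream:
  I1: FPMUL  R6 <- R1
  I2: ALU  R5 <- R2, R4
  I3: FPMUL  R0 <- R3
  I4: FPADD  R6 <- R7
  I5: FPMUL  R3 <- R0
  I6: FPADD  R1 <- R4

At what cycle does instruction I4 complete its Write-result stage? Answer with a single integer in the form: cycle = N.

cycle 1: I1→FPMUL
cycle 2: I1 RO, I2→ALU
cycle 3: I2 RO
cycle 4: I2 EX
cycle 5: I2 WR R5
cycle 7: I1 EX
cycle 8: I1 WR R6
cycle 9: I3→FPMUL
cycle 10: I3 RO, I4→FPADD
cycle 11: I4 RO
cycle 14: I4 EX
cycle 15: I3 EX, I4 WR R6
cycle 16: I3 WR R0
cycle 17: I5→FPMUL
cycle 18: I5 RO, I6→FPADD
cycle 19: I6 RO
cycle 22: I6 EX
cycle 23: I5 EX, I6 WR R1
cycle 24: I5 WR R3

cycle = 15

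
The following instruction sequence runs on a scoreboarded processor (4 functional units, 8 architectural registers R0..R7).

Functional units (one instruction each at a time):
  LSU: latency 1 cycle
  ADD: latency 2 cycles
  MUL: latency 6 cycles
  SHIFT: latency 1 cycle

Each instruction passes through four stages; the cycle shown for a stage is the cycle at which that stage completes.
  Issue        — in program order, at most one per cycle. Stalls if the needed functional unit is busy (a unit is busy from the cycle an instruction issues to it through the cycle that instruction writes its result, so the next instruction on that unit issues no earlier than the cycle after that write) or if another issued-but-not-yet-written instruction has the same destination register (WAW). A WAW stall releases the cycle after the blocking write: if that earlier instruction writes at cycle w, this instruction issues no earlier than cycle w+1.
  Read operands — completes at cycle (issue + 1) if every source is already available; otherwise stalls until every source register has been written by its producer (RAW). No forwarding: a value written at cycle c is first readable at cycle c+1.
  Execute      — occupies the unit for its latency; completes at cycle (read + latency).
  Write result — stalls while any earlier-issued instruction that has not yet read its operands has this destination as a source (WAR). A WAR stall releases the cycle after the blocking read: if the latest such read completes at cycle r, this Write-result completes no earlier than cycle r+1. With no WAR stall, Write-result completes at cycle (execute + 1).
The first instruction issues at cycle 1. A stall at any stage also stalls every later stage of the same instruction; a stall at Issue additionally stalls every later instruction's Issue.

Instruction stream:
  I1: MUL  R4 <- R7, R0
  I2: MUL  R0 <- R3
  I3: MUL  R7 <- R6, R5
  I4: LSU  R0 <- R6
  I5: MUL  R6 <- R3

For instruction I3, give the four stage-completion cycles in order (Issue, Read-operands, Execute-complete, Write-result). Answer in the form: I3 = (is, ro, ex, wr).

t=1  I1 issues→MUL
t=2  I1 reads
t=8  I1 exec-done
t=9  I1 writes R4
t=10  I2 issues→MUL
t=11  I2 reads
t=17  I2 exec-done
t=18  I2 writes R0
t=19  I3 issues→MUL
t=20  I3 reads; I4 issues→LSU
t=21  I4 reads
t=22  I4 exec-done
t=23  I4 writes R0
t=26  I3 exec-done
t=27  I3 writes R7
t=28  I5 issues→MUL
t=29  I5 reads
t=35  I5 exec-done
t=36  I5 writes R6

I3 = (19, 20, 26, 27)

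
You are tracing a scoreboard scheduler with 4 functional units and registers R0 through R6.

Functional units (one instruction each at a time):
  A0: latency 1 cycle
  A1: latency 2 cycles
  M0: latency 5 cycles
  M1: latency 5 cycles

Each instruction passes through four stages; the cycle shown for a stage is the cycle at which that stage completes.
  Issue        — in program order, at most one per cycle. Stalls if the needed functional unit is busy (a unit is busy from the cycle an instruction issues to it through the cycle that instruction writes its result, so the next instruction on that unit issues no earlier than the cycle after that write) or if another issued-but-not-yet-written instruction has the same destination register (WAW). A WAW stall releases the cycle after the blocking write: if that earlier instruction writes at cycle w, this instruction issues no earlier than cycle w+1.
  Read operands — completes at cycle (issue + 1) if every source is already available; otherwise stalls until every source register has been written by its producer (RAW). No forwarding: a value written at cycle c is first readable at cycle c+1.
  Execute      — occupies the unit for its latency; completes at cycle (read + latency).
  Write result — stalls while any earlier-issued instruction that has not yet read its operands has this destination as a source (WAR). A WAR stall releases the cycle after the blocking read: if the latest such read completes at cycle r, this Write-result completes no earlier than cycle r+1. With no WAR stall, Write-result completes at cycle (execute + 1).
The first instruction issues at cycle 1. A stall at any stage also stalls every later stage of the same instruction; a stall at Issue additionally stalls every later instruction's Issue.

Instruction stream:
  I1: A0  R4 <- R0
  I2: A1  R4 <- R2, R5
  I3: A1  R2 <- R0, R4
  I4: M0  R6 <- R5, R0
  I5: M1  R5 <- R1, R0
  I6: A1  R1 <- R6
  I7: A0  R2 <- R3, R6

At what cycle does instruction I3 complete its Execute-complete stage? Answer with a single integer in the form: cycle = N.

I1: IS=1 RO=2 EX=3 WR=4
I2: IS=5 RO=6 EX=8 WR=9  [WAW R4: wait I1 write@4]
I3: IS=10 RO=11 EX=13 WR=14  [struct: A1 busy until I2 writes@9]
I4: IS=11 RO=12 EX=17 WR=18
I5: IS=12 RO=13 EX=18 WR=19
I6: IS=15 RO=19 EX=21 WR=22  [struct: A1 busy until I3 writes@14; RAW R6: wait I4 write@18]
I7: IS=16 RO=19 EX=20 WR=21  [RAW R6: wait I4 write@18]

cycle = 13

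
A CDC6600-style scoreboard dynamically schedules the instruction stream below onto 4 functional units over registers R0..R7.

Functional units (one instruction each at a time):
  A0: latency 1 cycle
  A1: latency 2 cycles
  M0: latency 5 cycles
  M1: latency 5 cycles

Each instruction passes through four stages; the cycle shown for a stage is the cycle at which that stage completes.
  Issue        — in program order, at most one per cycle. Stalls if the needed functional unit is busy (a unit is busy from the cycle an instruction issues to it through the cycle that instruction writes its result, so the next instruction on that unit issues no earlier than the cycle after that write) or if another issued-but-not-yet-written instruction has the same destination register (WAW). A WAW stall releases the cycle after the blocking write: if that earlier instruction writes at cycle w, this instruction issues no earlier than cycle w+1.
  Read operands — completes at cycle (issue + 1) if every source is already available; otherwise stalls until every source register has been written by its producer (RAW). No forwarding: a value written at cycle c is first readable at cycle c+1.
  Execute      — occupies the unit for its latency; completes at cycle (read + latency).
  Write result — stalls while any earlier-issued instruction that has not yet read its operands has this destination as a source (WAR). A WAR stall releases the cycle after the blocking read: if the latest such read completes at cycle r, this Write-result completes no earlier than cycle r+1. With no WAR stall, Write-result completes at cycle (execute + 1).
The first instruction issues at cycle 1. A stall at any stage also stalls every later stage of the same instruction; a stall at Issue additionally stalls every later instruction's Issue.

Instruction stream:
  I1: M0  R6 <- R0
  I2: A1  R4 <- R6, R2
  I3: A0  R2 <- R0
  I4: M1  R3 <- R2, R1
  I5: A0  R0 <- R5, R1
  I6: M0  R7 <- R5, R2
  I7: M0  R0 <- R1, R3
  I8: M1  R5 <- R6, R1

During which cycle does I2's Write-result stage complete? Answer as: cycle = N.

cycle = 12

  I1 | 1 | 2 | 7 | 8
  I2 | 2 | 9 | 11 | 12   RAW R6: wait I1 write@8
  I3 | 3 | 4 | 5 | 10   WAR R2: wait I2 read@9
  I4 | 4 | 11 | 16 | 17   RAW R2: wait I3 write@10
  I5 | 11 | 12 | 13 | 14   struct: A0 busy until I3 writes@10
  I6 | 12 | 13 | 18 | 19
  I7 | 20 | 21 | 26 | 27   struct: M0 busy until I6 writes@19
  I8 | 21 | 22 | 27 | 28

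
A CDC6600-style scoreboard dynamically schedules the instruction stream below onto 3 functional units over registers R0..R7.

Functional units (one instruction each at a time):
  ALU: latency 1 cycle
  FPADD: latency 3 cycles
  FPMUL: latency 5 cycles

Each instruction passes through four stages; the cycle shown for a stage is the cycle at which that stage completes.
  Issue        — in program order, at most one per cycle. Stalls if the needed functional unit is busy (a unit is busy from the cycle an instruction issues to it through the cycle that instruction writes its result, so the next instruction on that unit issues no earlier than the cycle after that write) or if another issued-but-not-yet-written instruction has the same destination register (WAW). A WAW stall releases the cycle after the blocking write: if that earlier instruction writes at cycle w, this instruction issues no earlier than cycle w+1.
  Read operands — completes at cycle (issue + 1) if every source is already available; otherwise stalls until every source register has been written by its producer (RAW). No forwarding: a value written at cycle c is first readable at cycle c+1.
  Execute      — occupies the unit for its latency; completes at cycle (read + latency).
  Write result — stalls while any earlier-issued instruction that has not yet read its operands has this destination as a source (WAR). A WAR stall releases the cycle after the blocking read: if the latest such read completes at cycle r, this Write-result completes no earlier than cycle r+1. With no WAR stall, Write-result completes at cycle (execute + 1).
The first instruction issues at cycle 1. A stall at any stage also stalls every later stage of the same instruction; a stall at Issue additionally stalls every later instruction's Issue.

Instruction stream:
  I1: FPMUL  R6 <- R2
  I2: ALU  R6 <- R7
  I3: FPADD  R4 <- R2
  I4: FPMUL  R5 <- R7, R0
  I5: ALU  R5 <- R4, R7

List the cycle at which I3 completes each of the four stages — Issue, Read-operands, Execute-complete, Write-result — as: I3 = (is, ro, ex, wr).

cycle 1: I1 issues→FPMUL
cycle 2: I1 reads
cycle 7: I1 exec-done
cycle 8: I1 writes R6
cycle 9: I2 issues→ALU
cycle 10: I2 reads · I3 issues→FPADD
cycle 11: I2 exec-done · I3 reads · I4 issues→FPMUL
cycle 12: I2 writes R6 · I4 reads
cycle 14: I3 exec-done
cycle 15: I3 writes R4
cycle 17: I4 exec-done
cycle 18: I4 writes R5
cycle 19: I5 issues→ALU
cycle 20: I5 reads
cycle 21: I5 exec-done
cycle 22: I5 writes R5

I3 = (10, 11, 14, 15)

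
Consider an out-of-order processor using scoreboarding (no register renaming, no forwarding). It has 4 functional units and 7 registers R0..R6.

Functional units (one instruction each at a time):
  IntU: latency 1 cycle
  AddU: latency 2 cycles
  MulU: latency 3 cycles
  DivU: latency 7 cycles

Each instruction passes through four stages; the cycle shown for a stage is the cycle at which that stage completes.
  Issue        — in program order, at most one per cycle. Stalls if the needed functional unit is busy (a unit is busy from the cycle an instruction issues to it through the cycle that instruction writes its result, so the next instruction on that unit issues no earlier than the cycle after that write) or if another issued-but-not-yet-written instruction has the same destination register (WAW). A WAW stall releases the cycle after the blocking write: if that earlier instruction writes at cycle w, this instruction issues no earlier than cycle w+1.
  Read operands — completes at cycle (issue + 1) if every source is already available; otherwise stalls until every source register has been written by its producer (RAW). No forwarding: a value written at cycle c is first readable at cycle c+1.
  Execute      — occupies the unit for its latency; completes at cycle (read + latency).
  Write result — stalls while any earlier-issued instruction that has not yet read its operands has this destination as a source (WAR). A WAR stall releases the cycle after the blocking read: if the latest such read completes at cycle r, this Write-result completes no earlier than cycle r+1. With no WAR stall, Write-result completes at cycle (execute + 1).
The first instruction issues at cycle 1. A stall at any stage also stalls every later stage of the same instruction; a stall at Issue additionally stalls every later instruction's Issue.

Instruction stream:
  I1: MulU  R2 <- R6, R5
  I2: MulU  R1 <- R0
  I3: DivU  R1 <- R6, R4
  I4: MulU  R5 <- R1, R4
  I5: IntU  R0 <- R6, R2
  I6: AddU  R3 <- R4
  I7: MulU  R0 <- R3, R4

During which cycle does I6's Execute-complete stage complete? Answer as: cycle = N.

cycle = 19

[I1] 1/2/5/6
[I2] 7/8/11/12  (struct: MulU busy until I1 writes@6)
[I3] 13/14/21/22  (WAW R1: wait I2 write@12)
[I4] 14/23/26/27  (RAW R1: wait I3 write@22)
[I5] 15/16/17/18
[I6] 16/17/19/20
[I7] 28/29/32/33  (struct: MulU busy until I4 writes@27)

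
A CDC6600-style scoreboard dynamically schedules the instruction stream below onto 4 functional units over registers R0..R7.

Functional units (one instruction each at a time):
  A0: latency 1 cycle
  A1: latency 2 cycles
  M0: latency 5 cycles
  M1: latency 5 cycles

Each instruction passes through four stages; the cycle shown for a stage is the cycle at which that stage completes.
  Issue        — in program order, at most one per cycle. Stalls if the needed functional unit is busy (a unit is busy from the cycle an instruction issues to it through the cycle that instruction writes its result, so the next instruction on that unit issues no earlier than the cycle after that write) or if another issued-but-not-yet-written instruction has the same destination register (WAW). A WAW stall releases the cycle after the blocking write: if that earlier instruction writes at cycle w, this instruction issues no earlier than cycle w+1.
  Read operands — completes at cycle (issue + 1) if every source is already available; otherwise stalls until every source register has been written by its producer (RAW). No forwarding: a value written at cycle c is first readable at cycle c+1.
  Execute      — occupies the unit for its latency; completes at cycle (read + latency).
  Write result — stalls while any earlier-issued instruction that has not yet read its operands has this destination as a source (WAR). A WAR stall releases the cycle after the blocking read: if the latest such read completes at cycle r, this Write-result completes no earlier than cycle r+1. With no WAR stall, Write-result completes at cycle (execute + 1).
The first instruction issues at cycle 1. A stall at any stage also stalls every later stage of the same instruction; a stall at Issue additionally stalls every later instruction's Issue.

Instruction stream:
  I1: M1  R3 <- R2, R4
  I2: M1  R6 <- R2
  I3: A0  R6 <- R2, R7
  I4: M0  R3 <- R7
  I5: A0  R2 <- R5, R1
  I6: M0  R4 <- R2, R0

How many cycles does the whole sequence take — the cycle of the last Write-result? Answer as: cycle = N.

cycle = 33

[I1] 1/2/7/8
[I2] 9/10/15/16  (struct: M1 busy until I1 writes@8)
[I3] 17/18/19/20  (WAW R6: wait I2 write@16)
[I4] 18/19/24/25
[I5] 21/22/23/24  (struct: A0 busy until I3 writes@20)
[I6] 26/27/32/33  (struct: M0 busy until I4 writes@25)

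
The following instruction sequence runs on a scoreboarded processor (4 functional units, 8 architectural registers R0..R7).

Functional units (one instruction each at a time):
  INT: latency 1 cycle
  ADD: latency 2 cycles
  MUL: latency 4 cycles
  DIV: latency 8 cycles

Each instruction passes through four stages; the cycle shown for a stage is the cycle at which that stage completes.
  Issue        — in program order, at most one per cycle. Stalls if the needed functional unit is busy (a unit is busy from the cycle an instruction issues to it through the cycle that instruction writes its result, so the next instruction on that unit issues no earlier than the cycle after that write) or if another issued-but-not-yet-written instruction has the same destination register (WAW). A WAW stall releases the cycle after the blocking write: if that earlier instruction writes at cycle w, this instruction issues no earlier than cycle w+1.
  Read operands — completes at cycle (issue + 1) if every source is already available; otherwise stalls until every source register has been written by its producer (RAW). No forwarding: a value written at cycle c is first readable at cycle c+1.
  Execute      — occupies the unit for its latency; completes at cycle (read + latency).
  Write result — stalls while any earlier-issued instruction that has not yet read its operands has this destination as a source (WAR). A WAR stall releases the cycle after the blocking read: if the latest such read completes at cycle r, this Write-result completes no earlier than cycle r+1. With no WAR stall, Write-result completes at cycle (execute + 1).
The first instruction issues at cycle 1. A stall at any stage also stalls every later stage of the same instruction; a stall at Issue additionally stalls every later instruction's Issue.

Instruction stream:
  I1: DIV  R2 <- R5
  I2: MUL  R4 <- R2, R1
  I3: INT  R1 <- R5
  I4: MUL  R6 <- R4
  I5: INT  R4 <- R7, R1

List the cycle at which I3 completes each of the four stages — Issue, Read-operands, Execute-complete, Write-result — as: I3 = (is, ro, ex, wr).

c1: I1 dispatched to DIV
c2: I1 operands ready · I2 dispatched to MUL
c3: I3 dispatched to INT
c4: I3 operands ready
c5: I3 complete
c10: I1 complete
c11: R2←I1
c12: I2 operands ready
c13: R1←I3
c16: I2 complete
c17: R4←I2
c18: I4 dispatched to MUL
c19: I4 operands ready · I5 dispatched to INT
c20: I5 operands ready
c21: I5 complete
c22: R4←I5
c23: I4 complete
c24: R6←I4

I3 = (3, 4, 5, 13)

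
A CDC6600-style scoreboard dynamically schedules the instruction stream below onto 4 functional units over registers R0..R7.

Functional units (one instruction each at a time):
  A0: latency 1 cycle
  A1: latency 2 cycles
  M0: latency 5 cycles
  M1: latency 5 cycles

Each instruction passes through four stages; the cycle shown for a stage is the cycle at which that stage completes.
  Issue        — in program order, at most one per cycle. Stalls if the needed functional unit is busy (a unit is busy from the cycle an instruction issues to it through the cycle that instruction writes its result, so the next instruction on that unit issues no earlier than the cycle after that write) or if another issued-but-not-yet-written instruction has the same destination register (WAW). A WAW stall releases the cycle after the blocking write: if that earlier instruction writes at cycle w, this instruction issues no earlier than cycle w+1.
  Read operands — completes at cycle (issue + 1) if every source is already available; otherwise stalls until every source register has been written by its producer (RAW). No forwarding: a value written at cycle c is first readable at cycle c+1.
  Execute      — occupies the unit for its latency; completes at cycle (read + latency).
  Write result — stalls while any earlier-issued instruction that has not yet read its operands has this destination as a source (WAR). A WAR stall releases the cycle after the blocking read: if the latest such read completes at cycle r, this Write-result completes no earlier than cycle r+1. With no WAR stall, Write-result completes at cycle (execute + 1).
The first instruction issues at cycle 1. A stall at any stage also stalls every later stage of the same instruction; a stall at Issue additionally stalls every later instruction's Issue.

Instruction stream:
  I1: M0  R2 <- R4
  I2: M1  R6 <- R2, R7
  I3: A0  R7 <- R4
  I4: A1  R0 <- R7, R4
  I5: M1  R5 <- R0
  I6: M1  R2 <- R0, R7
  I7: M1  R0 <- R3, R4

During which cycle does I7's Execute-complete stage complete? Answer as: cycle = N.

  I1 | 1 | 2 | 7 | 8
  I2 | 2 | 9 | 14 | 15   RAW R2: wait I1 write@8
  I3 | 3 | 4 | 5 | 10   WAR R7: wait I2 read@9
  I4 | 4 | 11 | 13 | 14   RAW R7: wait I3 write@10
  I5 | 16 | 17 | 22 | 23   struct: M1 busy until I2 writes@15
  I6 | 24 | 25 | 30 | 31   struct: M1 busy until I5 writes@23
  I7 | 32 | 33 | 38 | 39   struct: M1 busy until I6 writes@31

cycle = 38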